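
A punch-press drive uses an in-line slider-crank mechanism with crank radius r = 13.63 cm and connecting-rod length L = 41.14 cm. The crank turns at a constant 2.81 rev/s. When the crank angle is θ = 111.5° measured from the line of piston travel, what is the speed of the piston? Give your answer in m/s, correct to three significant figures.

1.95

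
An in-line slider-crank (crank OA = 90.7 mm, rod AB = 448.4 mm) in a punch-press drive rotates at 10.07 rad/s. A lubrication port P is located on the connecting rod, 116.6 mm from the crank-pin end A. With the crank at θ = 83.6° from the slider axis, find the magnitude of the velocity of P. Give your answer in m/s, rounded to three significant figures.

ω = 10.07 rad/s.  Crank-pin speed |V_A| = rω = 0.91335 m/s, perpendicular to OA.
Rod angle: sinφ = −(r/L) sinθ ⇒ φ = -11.596°; ω_rod = −rω cosθ/√(L²−r²sin²θ) = -0.23178 rad/s.
V_P = V_A + ω_rod × AP, with AP = 0.1166 m along the rod.
Components: V_Px = −rω sinθ − a·ω_rod·sinφ = -0.91309 m/s;  V_Py = rω cosθ + a·ω_rod·cosφ = +0.075336 m/s.
|V_P| = √(V_Px² + V_Py²) = 0.91619 m/s.

0.916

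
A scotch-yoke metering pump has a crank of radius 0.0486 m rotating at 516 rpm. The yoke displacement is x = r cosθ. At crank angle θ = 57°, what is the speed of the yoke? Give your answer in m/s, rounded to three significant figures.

ω = 54.04 rad/s (from 516 rpm).
x = r cosθ ⇒ ẋ = −rω sinθ.
|v| = rω|sinθ| = 0.0486·54.04·|sin 57°| = 2.2024 m/s.

2.20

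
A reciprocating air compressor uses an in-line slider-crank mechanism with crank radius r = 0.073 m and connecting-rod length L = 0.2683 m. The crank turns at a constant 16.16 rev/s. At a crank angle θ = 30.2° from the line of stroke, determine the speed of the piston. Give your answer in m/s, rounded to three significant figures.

ω = 2π·16.2 = 101.5 rad/s
For an in-line slider-crank, x = r cosθ + √(L² − r² sin²θ), so v = −rω sinθ·[1 + r cosθ/√(L² − r² sin²θ)].
With r = 0.073 m, L = 0.2683 m, θ = 30.2°: √(L² − r² sin²θ) = 0.26578 m.
v = −0.073·101.5·0.50302·[1 + 0.073·0.86427/0.26578] = -4.6136 m/s.
|v| = 4.6136 m/s.

4.61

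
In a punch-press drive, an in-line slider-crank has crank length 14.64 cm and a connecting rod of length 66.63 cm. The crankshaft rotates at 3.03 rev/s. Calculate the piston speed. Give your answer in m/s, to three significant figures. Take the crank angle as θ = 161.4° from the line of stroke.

0.703

ω = 2π·3.03 = 19.04 rad/s
For an in-line slider-crank, x = r cosθ + √(L² − r² sin²θ), so v = −rω sinθ·[1 + r cosθ/√(L² − r² sin²θ)].
With r = 0.1464 m, L = 0.6663 m, θ = 161.4°: √(L² − r² sin²θ) = 0.66466 m.
v = −0.1464·19.04·0.31896·[1 + 0.1464·-0.94777/0.66466] = -0.70341 m/s.
|v| = 0.70341 m/s.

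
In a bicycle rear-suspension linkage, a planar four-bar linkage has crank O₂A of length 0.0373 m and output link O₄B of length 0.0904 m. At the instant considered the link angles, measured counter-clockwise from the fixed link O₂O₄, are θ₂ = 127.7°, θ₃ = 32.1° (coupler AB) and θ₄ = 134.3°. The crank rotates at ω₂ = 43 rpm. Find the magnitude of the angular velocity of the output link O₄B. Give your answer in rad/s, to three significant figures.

ω₂ = 4.503 rad/s (from 43 rpm).
Differentiating the loop-closure r₂e^{iθ₂}+r₃e^{iθ₃}=r₁+r₄e^{iθ₄} gives r₂ω₂e^{iθ₂}+r₃ω₃e^{iθ₃}=r₄ω₄e^{iθ₄}.
Eliminating the other unknown: ω₄ = r₂ω₂ sin(θ₂−θ₃) / [r₄ sin(θ₄−θ₃)].
Numerator sine = +0.99523; denominator sine = +0.97742.
Result = 0.0373·4.503·(+0.99523) / (0.0904·(+0.97742)) = +1.8918 rad/s; magnitude 1.8918 rad/s.

1.89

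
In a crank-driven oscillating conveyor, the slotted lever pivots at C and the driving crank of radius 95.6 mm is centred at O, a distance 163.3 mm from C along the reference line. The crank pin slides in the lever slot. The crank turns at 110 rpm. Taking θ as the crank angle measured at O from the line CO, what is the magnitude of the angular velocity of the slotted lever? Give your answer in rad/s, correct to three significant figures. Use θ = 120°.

0.761

ω = 11.52 rad/s (from 110 rpm).
Crank pin A relative to C: A = (d + r cosθ, r sinθ); lever angle φ = atan2(r sinθ, d + r cosθ).
Differentiating tanφ: φ̇ = rω(d cosθ + r)/(d² + r² + 2dr cosθ).
d² + r² + 2dr cosθ = |CA|² = 0.0201948 m²;  d cosθ + r = +0.01395 m.
|ω_lever| = |0.0956·11.52·+0.01395| / 0.0201948 = 0.7607 rad/s.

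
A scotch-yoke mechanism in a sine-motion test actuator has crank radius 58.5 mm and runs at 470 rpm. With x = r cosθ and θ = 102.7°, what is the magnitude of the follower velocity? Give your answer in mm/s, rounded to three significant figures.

2810

ω = 49.22 rad/s (from 470 rpm).
x = r cosθ ⇒ ẋ = −rω sinθ.
|v| = rω|sinθ| = 0.0585·49.22·|sin 102.7°| = 2.8088 m/s = 2808.8 mm/s.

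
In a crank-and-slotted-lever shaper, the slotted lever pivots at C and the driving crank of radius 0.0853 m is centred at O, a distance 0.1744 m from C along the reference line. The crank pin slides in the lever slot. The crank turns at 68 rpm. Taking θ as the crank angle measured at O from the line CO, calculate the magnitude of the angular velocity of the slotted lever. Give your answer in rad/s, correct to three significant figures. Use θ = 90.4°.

1.36

ω = 7.121 rad/s (from 68 rpm).
Crank pin A relative to C: A = (d + r cosθ, r sinθ); lever angle φ = atan2(r sinθ, d + r cosθ).
Differentiating tanφ: φ̇ = rω(d cosθ + r)/(d² + r² + 2dr cosθ).
d² + r² + 2dr cosθ = |CA|² = 0.0374837 m²;  d cosθ + r = +0.084082 m.
|ω_lever| = |0.0853·7.121·+0.084082| / 0.0374837 = 1.3625 rad/s.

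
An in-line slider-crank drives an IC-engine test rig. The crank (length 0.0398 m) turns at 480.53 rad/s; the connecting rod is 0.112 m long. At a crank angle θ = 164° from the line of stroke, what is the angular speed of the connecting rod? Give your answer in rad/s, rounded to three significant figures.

ω = 480.5 rad/s
The rod makes angle φ with the slider axis where L sinφ = r sinθ; differentiating, L cosφ·φ̇ = r ω cosθ.
L cosφ = √(L² − r² sin²θ) = 0.11146 m.
|ω_rod| = r ω |cosθ| / √(L² − r² sin²θ) = 0.0398·480.5·0.96126/0.11146 = 164.94 rad/s.

165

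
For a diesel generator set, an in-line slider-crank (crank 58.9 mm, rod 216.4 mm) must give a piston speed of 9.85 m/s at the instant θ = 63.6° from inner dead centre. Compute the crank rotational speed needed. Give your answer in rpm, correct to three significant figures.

1590

For an in-line slider-crank, |v_piston| = rω|sinθ|·[1 + r cosθ/√(L² − r² sin²θ)].
With r = 0.0589 m, L = 0.2164 m, θ = 63.6°: the bracketed kinematic factor |dx/dθ| = 0.059341 m.
ω = v/|dx/dθ| = 9.85/0.059341 = 165.99 rad/s.
N = 60ω/(2π) = 1585.1 rpm.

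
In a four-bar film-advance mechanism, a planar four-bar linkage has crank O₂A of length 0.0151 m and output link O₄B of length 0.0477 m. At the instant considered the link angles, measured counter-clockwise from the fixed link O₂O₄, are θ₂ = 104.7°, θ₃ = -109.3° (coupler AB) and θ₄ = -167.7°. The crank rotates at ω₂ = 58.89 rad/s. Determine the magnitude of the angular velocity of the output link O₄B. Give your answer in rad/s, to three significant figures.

12.2

ω₂ = 58.89 rad/s
Differentiating the loop-closure r₂e^{iθ₂}+r₃e^{iθ₃}=r₁+r₄e^{iθ₄} gives r₂ω₂e^{iθ₂}+r₃ω₃e^{iθ₃}=r₄ω₄e^{iθ₄}.
Eliminating the other unknown: ω₄ = r₂ω₂ sin(θ₂−θ₃) / [r₄ sin(θ₄−θ₃)].
Numerator sine = -0.55919; denominator sine = -0.85173.
Result = 0.0151·58.89·(-0.55919) / (0.0477·(-0.85173)) = +12.239 rad/s; magnitude 12.239 rad/s.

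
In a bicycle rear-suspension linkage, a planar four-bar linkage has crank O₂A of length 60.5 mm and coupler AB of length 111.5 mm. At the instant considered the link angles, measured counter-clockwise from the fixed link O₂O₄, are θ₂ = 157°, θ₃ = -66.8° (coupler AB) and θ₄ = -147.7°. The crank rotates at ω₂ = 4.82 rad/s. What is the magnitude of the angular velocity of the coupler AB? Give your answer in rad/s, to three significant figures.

2.18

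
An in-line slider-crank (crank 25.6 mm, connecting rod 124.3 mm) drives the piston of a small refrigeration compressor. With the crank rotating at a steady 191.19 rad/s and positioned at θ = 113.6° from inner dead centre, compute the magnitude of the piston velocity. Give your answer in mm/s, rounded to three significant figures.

ω = 191.2 rad/s
For an in-line slider-crank, x = r cosθ + √(L² − r² sin²θ), so v = −rω sinθ·[1 + r cosθ/√(L² − r² sin²θ)].
With r = 0.0256 m, L = 0.1243 m, θ = 113.6°: √(L² − r² sin²θ) = 0.12207 m.
v = −0.0256·191.2·0.91636·[1 + 0.0256·-0.40035/0.12207] = -4.1085 m/s.
|v| = 4.1085 m/s = 4108.5 mm/s.

4110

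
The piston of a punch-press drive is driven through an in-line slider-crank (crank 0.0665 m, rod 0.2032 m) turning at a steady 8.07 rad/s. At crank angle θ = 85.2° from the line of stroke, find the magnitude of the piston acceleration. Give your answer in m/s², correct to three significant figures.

ω = 8.07 rad/s
x(θ) = r cosθ + √(L² − r² sin²θ); with ω constant, a = ω²·d²x/dθ².
d²x/dθ² = −r cosθ − r²(cos2θ)/√u − r⁴ sin²2θ/(4u^{3/2}),  u = L² − r² sin²θ = 0.036899 m².
Substituting r = 0.0665 m, L = 0.2032 m, θ = 85.2°: d²x/dθ² = +0.017115 m.
a = ω²·d²x/dθ² = (8.07)²·(+0.017115) = +1.1146 m/s²;  |a| = 1.1146 m/s².

1.11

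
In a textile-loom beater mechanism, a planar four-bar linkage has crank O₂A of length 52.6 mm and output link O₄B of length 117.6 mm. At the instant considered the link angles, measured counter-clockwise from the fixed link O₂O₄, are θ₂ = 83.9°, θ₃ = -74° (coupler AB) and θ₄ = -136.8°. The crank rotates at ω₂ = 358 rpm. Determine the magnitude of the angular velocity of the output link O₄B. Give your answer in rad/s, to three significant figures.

ω₂ = 37.49 rad/s (from 358 rpm).
Differentiating the loop-closure r₂e^{iθ₂}+r₃e^{iθ₃}=r₁+r₄e^{iθ₄} gives r₂ω₂e^{iθ₂}+r₃ω₃e^{iθ₃}=r₄ω₄e^{iθ₄}.
Eliminating the other unknown: ω₄ = r₂ω₂ sin(θ₂−θ₃) / [r₄ sin(θ₄−θ₃)].
Numerator sine = +0.37622; denominator sine = -0.88942.
Result = 0.0526·37.49·(+0.37622) / (0.1176·(-0.88942)) = -7.093 rad/s; magnitude 7.093 rad/s.

7.09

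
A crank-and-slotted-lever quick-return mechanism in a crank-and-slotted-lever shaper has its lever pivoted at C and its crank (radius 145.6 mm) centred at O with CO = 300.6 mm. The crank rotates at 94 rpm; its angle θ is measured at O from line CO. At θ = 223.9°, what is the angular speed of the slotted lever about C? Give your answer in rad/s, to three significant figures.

ω = 9.844 rad/s (from 94 rpm).
Crank pin A relative to C: A = (d + r cosθ, r sinθ); lever angle φ = atan2(r sinθ, d + r cosθ).
Differentiating tanφ: φ̇ = rω(d cosθ + r)/(d² + r² + 2dr cosθ).
d² + r² + 2dr cosθ = |CA|² = 0.0484865 m²;  d cosθ + r = -0.070998 m.
|ω_lever| = |0.1456·9.844·-0.070998| / 0.0484865 = 2.0987 rad/s.

2.10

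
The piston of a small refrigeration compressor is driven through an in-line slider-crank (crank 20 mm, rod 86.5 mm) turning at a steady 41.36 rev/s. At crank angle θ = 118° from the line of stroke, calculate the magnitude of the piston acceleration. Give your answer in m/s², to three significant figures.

809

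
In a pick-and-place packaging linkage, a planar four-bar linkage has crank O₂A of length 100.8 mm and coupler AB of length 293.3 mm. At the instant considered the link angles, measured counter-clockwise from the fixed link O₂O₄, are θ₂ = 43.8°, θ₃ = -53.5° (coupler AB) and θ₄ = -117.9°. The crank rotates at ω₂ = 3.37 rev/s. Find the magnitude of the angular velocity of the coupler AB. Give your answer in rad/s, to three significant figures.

2.53

ω₂ = 21.17 rad/s (from 3.37 rev/s).
Differentiating the loop-closure r₂e^{iθ₂}+r₃e^{iθ₃}=r₁+r₄e^{iθ₄} gives r₂ω₂e^{iθ₂}+r₃ω₃e^{iθ₃}=r₄ω₄e^{iθ₄}.
Eliminating the other unknown: ω₃ = r₂ω₂ sin(θ₄−θ₂) / [r₃ sin(θ₃−θ₄)].
Numerator sine = -0.31399; denominator sine = +0.90183.
Result = 0.1008·21.17·(-0.31399) / (0.2933·(+0.90183)) = -2.5337 rad/s; magnitude 2.5337 rad/s.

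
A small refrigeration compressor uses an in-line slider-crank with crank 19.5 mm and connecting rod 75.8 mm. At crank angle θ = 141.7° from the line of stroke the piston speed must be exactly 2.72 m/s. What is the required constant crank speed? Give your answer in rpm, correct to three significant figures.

For an in-line slider-crank, |v_piston| = rω|sinθ|·[1 + r cosθ/√(L² − r² sin²θ)].
With r = 0.0195 m, L = 0.0758 m, θ = 141.7°: the bracketed kinematic factor |dx/dθ| = 0.0096141 m.
ω = v/|dx/dθ| = 2.72/0.0096141 = 282.92 rad/s.
N = 60ω/(2π) = 2701.7 rpm.

2700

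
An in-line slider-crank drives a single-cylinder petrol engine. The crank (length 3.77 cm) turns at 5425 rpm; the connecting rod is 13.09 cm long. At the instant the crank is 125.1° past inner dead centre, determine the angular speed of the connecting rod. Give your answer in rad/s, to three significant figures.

ω = 568.1 rad/s (converted from 5425 rpm).
The rod makes angle φ with the slider axis where L sinφ = r sinθ; differentiating, L cosφ·φ̇ = r ω cosθ.
L cosφ = √(L² − r² sin²θ) = 0.12721 m.
|ω_rod| = r ω |cosθ| / √(L² − r² sin²θ) = 0.0377·568.1·0.57501/0.12721 = 96.807 rad/s.

96.8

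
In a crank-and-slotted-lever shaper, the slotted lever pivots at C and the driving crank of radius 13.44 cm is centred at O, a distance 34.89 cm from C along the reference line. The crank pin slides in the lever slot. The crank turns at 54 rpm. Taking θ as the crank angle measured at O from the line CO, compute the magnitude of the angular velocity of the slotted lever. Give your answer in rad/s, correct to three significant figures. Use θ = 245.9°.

ω = 5.655 rad/s (from 54 rpm).
Crank pin A relative to C: A = (d + r cosθ, r sinθ); lever angle φ = atan2(r sinθ, d + r cosθ).
Differentiating tanφ: φ̇ = rω(d cosθ + r)/(d² + r² + 2dr cosθ).
d² + r² + 2dr cosθ = |CA|² = 0.1015 m²;  d cosθ + r = -0.0080665 m.
|ω_lever| = |0.1344·5.655·-0.0080665| / 0.1015 = 0.060401 rad/s.

0.0604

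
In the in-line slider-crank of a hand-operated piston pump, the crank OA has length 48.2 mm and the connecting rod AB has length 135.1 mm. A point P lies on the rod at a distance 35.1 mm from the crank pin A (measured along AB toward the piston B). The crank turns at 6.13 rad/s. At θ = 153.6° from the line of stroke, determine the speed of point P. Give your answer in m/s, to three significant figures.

0.230

ω = 6.13 rad/s.  Crank-pin speed |V_A| = rω = 0.29547 m/s, perpendicular to OA.
Rod angle: sinφ = −(r/L) sinθ ⇒ φ = -9.128°; ω_rod = −rω cosθ/√(L²−r²sin²θ) = +1.9841 rad/s.
V_P = V_A + ω_rod × AP, with AP = 0.0351 m along the rod.
Components: V_Px = −rω sinθ − a·ω_rod·sinφ = -0.12033 m/s;  V_Py = rω cosθ + a·ω_rod·cosφ = -0.19589 m/s.
|V_P| = √(V_Px² + V_Py²) = 0.2299 m/s.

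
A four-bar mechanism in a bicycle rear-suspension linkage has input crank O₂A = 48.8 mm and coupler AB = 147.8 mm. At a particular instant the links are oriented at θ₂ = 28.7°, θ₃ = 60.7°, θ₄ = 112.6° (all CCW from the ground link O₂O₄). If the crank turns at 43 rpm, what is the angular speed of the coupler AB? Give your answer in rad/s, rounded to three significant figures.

1.88

ω₂ = 4.503 rad/s (from 43 rpm).
Differentiating the loop-closure r₂e^{iθ₂}+r₃e^{iθ₃}=r₁+r₄e^{iθ₄} gives r₂ω₂e^{iθ₂}+r₃ω₃e^{iθ₃}=r₄ω₄e^{iθ₄}.
Eliminating the other unknown: ω₃ = r₂ω₂ sin(θ₄−θ₂) / [r₃ sin(θ₃−θ₄)].
Numerator sine = +0.99434; denominator sine = -0.78694.
Result = 0.0488·4.503·(+0.99434) / (0.1478·(-0.78694)) = -1.8786 rad/s; magnitude 1.8786 rad/s.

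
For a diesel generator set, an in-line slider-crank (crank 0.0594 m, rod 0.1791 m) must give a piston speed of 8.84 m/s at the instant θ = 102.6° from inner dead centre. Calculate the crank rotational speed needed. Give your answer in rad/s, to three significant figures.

165

For an in-line slider-crank, |v_piston| = rω|sinθ|·[1 + r cosθ/√(L² − r² sin²θ)].
With r = 0.0594 m, L = 0.1791 m, θ = 102.6°: the bracketed kinematic factor |dx/dθ| = 0.053537 m.
ω = v/|dx/dθ| = 8.84/0.053537 = 165.12 rad/s.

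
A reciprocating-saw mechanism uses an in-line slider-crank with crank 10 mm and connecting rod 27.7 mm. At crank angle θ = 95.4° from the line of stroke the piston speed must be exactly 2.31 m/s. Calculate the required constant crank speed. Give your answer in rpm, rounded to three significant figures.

2300

For an in-line slider-crank, |v_piston| = rω|sinθ|·[1 + r cosθ/√(L² − r² sin²θ)].
With r = 0.01 m, L = 0.0277 m, θ = 95.4°: the bracketed kinematic factor |dx/dθ| = 0.0095932 m.
ω = v/|dx/dθ| = 2.31/0.0095932 = 240.8 rad/s.
N = 60ω/(2π) = 2299.4 rpm.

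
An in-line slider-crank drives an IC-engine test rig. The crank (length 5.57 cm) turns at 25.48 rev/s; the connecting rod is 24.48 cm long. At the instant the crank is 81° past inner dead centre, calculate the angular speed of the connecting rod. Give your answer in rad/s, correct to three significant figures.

ω = 160.1 rad/s (converted from 25.48 rev/s).
The rod makes angle φ with the slider axis where L sinφ = r sinθ; differentiating, L cosφ·φ̇ = r ω cosθ.
L cosφ = √(L² − r² sin²θ) = 0.23854 m.
|ω_rod| = r ω |cosθ| / √(L² − r² sin²θ) = 0.0557·160.1·0.15643/0.23854 = 5.848 rad/s.

5.85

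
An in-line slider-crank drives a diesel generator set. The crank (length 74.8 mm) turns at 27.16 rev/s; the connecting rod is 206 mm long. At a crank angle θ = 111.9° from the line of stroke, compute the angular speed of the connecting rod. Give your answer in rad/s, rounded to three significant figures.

ω = 170.7 rad/s (converted from 27.16 rev/s).
The rod makes angle φ with the slider axis where L sinφ = r sinθ; differentiating, L cosφ·φ̇ = r ω cosθ.
L cosφ = √(L² − r² sin²θ) = 0.19396 m.
|ω_rod| = r ω |cosθ| / √(L² − r² sin²θ) = 0.0748·170.7·0.37299/0.19396 = 24.547 rad/s.

24.5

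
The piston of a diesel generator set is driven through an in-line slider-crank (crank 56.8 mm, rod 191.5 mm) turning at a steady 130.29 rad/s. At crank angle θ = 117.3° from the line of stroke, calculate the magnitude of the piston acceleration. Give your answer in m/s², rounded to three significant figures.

609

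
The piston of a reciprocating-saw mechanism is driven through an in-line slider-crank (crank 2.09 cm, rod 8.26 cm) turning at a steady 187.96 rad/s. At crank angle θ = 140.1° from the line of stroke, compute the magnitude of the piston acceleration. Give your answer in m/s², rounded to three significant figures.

ω = 188 rad/s
x(θ) = r cosθ + √(L² − r² sin²θ); with ω constant, a = ω²·d²x/dθ².
d²x/dθ² = −r cosθ − r²(cos2θ)/√u − r⁴ sin²2θ/(4u^{3/2}),  u = L² − r² sin²θ = 0.00664303 m².
Substituting r = 0.0209 m, L = 0.0826 m, θ = 140.1°: d²x/dθ² = +0.014999 m.
a = ω²·d²x/dθ² = (188)²·(+0.014999) = +529.91 m/s²;  |a| = 529.91 m/s².

530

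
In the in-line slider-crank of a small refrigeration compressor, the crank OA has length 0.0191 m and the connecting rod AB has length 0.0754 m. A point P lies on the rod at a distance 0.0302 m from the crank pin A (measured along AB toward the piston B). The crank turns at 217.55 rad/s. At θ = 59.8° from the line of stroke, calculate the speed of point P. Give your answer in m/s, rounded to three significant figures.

3.98

ω = 217.6 rad/s.  Crank-pin speed |V_A| = rω = 4.1552 m/s, perpendicular to OA.
Rod angle: sinφ = −(r/L) sinθ ⇒ φ = -12.646°; ω_rod = −rω cosθ/√(L²−r²sin²θ) = -28.41 rad/s.
V_P = V_A + ω_rod × AP, with AP = 0.0302 m along the rod.
Components: V_Px = −rω sinθ − a·ω_rod·sinφ = -3.7791 m/s;  V_Py = rω cosθ + a·ω_rod·cosφ = +1.253 m/s.
|V_P| = √(V_Px² + V_Py²) = 3.9814 m/s.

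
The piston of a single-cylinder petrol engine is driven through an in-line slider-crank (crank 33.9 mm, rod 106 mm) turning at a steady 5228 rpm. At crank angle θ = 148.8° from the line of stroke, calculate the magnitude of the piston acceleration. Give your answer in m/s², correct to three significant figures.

7100

ω = 2π·5228/60 = 547.5 rad/s
x(θ) = r cosθ + √(L² − r² sin²θ); with ω constant, a = ω²·d²x/dθ².
d²x/dθ² = −r cosθ − r²(cos2θ)/√u − r⁴ sin²2θ/(4u^{3/2}),  u = L² − r² sin²θ = 0.0109276 m².
Substituting r = 0.0339 m, L = 0.106 m, θ = 148.8°: d²x/dθ² = +0.023677 m.
a = ω²·d²x/dθ² = (547.5)²·(+0.023677) = +7096.6 m/s²;  |a| = 7096.6 m/s².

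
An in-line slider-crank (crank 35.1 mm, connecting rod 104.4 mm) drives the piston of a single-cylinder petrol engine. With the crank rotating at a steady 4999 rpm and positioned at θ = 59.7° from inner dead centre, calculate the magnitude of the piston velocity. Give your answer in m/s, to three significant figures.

ω = 2π·4999/60 = 523.5 rad/s
For an in-line slider-crank, x = r cosθ + √(L² − r² sin²θ), so v = −rω sinθ·[1 + r cosθ/√(L² − r² sin²θ)].
With r = 0.0351 m, L = 0.1044 m, θ = 59.7°: √(L² − r² sin²θ) = 0.099905 m.
v = −0.0351·523.5·0.86340·[1 + 0.0351·0.50453/0.099905] = -18.677 m/s.
|v| = 18.677 m/s.

18.7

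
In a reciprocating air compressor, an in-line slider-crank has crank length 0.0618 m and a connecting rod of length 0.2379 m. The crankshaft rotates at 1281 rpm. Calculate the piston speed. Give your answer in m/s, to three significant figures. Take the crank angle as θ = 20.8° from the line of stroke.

3.66

ω = 2π·1281/60 = 134.1 rad/s
For an in-line slider-crank, x = r cosθ + √(L² − r² sin²θ), so v = −rω sinθ·[1 + r cosθ/√(L² − r² sin²θ)].
With r = 0.0618 m, L = 0.2379 m, θ = 20.8°: √(L² − r² sin²θ) = 0.23689 m.
v = −0.0618·134.1·0.35511·[1 + 0.0618·0.93483/0.23689] = -3.6619 m/s.
|v| = 3.6619 m/s.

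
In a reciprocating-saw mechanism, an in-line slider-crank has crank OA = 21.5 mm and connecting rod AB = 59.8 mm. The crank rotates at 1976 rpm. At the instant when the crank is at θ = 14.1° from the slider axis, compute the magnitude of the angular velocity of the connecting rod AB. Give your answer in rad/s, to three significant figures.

72.4

ω = 206.9 rad/s (converted from 1976 rpm).
The rod makes angle φ with the slider axis where L sinφ = r sinθ; differentiating, L cosφ·φ̇ = r ω cosθ.
L cosφ = √(L² − r² sin²θ) = 0.05957 m.
|ω_rod| = r ω |cosθ| / √(L² − r² sin²θ) = 0.0215·206.9·0.96987/0.05957 = 72.434 rad/s.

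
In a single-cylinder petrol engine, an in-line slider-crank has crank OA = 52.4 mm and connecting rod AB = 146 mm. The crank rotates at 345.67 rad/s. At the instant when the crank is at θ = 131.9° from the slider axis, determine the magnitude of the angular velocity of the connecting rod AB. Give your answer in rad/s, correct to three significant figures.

ω = 345.7 rad/s
The rod makes angle φ with the slider axis where L sinφ = r sinθ; differentiating, L cosφ·φ̇ = r ω cosθ.
L cosφ = √(L² − r² sin²θ) = 0.14069 m.
|ω_rod| = r ω |cosθ| / √(L² − r² sin²θ) = 0.0524·345.7·0.66783/0.14069 = 85.977 rad/s.

86.0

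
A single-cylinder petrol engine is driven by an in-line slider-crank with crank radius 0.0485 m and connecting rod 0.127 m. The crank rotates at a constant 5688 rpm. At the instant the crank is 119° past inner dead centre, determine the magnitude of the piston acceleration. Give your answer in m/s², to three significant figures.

11800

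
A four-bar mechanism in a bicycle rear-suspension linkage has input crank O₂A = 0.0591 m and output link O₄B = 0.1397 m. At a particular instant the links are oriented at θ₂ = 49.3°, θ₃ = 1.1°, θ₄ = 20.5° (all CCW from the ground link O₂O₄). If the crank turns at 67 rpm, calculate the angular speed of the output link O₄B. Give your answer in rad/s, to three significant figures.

6.66

ω₂ = 7.016 rad/s (from 67 rpm).
Differentiating the loop-closure r₂e^{iθ₂}+r₃e^{iθ₃}=r₁+r₄e^{iθ₄} gives r₂ω₂e^{iθ₂}+r₃ω₃e^{iθ₃}=r₄ω₄e^{iθ₄}.
Eliminating the other unknown: ω₄ = r₂ω₂ sin(θ₂−θ₃) / [r₄ sin(θ₄−θ₃)].
Numerator sine = +0.74548; denominator sine = +0.33216.
Result = 0.0591·7.016·(+0.74548) / (0.1397·(+0.33216)) = +6.6616 rad/s; magnitude 6.6616 rad/s.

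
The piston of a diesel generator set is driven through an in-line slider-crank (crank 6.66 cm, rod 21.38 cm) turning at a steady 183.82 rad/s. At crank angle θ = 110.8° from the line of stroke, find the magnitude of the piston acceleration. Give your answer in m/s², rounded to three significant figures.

1340

ω = 183.8 rad/s
x(θ) = r cosθ + √(L² − r² sin²θ); with ω constant, a = ω²·d²x/dθ².
d²x/dθ² = −r cosθ − r²(cos2θ)/√u − r⁴ sin²2θ/(4u^{3/2}),  u = L² − r² sin²θ = 0.0418342 m².
Substituting r = 0.0666 m, L = 0.2138 m, θ = 110.8°: d²x/dθ² = +0.039614 m.
a = ω²·d²x/dθ² = (183.8)²·(+0.039614) = +1338.5 m/s²;  |a| = 1338.5 m/s².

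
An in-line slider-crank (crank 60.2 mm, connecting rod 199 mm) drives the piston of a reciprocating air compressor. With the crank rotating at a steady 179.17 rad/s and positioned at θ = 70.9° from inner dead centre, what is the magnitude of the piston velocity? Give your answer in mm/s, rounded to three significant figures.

ω = 179.2 rad/s
For an in-line slider-crank, x = r cosθ + √(L² − r² sin²θ), so v = −rω sinθ·[1 + r cosθ/√(L² − r² sin²θ)].
With r = 0.0602 m, L = 0.199 m, θ = 70.9°: √(L² − r² sin²θ) = 0.1907 m.
v = −0.0602·179.2·0.94495·[1 + 0.0602·0.32722/0.1907] = -11.245 m/s.
|v| = 11.245 m/s = 11245 mm/s.

11200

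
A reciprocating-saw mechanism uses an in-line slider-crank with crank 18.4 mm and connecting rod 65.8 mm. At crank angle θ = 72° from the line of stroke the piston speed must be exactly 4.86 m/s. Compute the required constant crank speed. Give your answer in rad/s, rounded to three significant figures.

255

For an in-line slider-crank, |v_piston| = rω|sinθ|·[1 + r cosθ/√(L² − r² sin²θ)].
With r = 0.0184 m, L = 0.0658 m, θ = 72°: the bracketed kinematic factor |dx/dθ| = 0.019068 m.
ω = v/|dx/dθ| = 4.86/0.019068 = 254.88 rad/s.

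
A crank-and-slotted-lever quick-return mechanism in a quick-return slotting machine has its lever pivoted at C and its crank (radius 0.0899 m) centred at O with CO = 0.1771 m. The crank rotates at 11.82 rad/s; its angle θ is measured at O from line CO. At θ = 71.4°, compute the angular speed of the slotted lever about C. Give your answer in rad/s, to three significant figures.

ω = 11.82 rad/s
Crank pin A relative to C: A = (d + r cosθ, r sinθ); lever angle φ = atan2(r sinθ, d + r cosθ).
Differentiating tanφ: φ̇ = rω(d cosθ + r)/(d² + r² + 2dr cosθ).
d² + r² + 2dr cosθ = |CA|² = 0.0496029 m²;  d cosθ + r = +0.14639 m.
|ω_lever| = |0.0899·11.82·+0.14639| / 0.0496029 = 3.136 rad/s.

3.14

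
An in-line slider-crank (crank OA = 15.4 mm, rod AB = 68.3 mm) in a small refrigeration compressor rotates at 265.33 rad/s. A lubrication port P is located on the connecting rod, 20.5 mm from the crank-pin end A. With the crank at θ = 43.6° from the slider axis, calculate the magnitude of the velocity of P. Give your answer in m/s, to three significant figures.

3.61

ω = 265.3 rad/s.  Crank-pin speed |V_A| = rω = 4.0861 m/s, perpendicular to OA.
Rod angle: sinφ = −(r/L) sinθ ⇒ φ = -8.945°; ω_rod = −rω cosθ/√(L²−r²sin²θ) = -43.857 rad/s.
V_P = V_A + ω_rod × AP, with AP = 0.0205 m along the rod.
Components: V_Px = −rω sinθ − a·ω_rod·sinφ = -2.9576 m/s;  V_Py = rω cosθ + a·ω_rod·cosφ = +2.0709 m/s.
|V_P| = √(V_Px² + V_Py²) = 3.6106 m/s.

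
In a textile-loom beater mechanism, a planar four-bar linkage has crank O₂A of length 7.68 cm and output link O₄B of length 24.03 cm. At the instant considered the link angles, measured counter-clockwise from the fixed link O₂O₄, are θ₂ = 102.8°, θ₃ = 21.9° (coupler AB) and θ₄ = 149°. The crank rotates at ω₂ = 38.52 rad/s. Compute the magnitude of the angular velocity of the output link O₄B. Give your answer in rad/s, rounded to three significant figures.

15.2

ω₂ = 38.52 rad/s
Differentiating the loop-closure r₂e^{iθ₂}+r₃e^{iθ₃}=r₁+r₄e^{iθ₄} gives r₂ω₂e^{iθ₂}+r₃ω₃e^{iθ₃}=r₄ω₄e^{iθ₄}.
Eliminating the other unknown: ω₄ = r₂ω₂ sin(θ₂−θ₃) / [r₄ sin(θ₄−θ₃)].
Numerator sine = +0.98741; denominator sine = +0.79758.
Result = 0.0768·38.52·(+0.98741) / (0.2403·(+0.79758)) = +15.241 rad/s; magnitude 15.241 rad/s.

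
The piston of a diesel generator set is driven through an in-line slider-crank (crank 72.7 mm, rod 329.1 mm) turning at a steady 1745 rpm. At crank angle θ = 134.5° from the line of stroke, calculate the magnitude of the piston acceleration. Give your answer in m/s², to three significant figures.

ω = 2π·1745/60 = 182.7 rad/s
x(θ) = r cosθ + √(L² − r² sin²θ); with ω constant, a = ω²·d²x/dθ².
d²x/dθ² = −r cosθ − r²(cos2θ)/√u − r⁴ sin²2θ/(4u^{3/2}),  u = L² − r² sin²θ = 0.105618 m².
Substituting r = 0.0727 m, L = 0.3291 m, θ = 134.5°: d²x/dθ² = +0.051037 m.
a = ω²·d²x/dθ² = (182.7)²·(+0.051037) = +1704.2 m/s²;  |a| = 1704.2 m/s².

1700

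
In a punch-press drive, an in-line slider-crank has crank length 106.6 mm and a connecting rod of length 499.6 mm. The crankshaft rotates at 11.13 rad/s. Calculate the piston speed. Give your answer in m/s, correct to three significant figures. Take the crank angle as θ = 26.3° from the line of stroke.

0.627

ω = 11.13 rad/s
For an in-line slider-crank, x = r cosθ + √(L² − r² sin²θ), so v = −rω sinθ·[1 + r cosθ/√(L² − r² sin²θ)].
With r = 0.1066 m, L = 0.4996 m, θ = 26.3°: √(L² − r² sin²θ) = 0.49736 m.
v = −0.1066·11.13·0.44307·[1 + 0.1066·0.89649/0.49736] = -0.62669 m/s.
|v| = 0.62669 m/s.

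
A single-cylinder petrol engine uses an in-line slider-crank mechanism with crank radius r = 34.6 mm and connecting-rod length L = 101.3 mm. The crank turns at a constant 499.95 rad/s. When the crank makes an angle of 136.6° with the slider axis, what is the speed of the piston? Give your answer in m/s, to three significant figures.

8.85

ω = 499.9 rad/s
For an in-line slider-crank, x = r cosθ + √(L² − r² sin²θ), so v = −rω sinθ·[1 + r cosθ/√(L² − r² sin²θ)].
With r = 0.0346 m, L = 0.1013 m, θ = 136.6°: √(L² − r² sin²θ) = 0.098471 m.
v = −0.0346·499.9·0.68709·[1 + 0.0346·-0.72657/0.098471] = -8.8511 m/s.
|v| = 8.8511 m/s.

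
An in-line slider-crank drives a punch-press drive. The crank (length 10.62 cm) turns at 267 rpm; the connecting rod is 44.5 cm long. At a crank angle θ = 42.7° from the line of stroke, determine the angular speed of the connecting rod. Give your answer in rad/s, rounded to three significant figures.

4.97

ω = 27.96 rad/s (converted from 267 rpm).
The rod makes angle φ with the slider axis where L sinφ = r sinθ; differentiating, L cosφ·φ̇ = r ω cosθ.
L cosφ = √(L² − r² sin²θ) = 0.43913 m.
|ω_rod| = r ω |cosθ| / √(L² − r² sin²θ) = 0.1062·27.96·0.73491/0.43913 = 4.9694 rad/s.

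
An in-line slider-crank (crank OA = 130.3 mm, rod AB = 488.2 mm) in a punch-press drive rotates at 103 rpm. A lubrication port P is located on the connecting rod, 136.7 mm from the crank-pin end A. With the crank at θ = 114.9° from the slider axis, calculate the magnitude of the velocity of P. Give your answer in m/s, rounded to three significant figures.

ω = 10.79 rad/s.  Crank-pin speed |V_A| = rω = 1.4054 m/s, perpendicular to OA.
Rod angle: sinφ = −(r/L) sinθ ⇒ φ = -14.010°; ω_rod = −rω cosθ/√(L²−r²sin²θ) = +1.2492 rad/s.
V_P = V_A + ω_rod × AP, with AP = 0.1367 m along the rod.
Components: V_Px = −rω sinθ − a·ω_rod·sinφ = -1.2334 m/s;  V_Py = rω cosθ + a·ω_rod·cosφ = -0.42605 m/s.
|V_P| = √(V_Px² + V_Py²) = 1.305 m/s.

1.30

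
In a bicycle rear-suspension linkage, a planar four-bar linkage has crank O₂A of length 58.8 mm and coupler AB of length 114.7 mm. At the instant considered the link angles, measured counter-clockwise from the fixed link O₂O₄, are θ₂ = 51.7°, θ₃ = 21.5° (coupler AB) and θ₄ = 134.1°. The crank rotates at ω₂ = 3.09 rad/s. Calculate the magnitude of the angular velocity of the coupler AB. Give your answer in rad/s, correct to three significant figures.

ω₂ = 3.09 rad/s
Differentiating the loop-closure r₂e^{iθ₂}+r₃e^{iθ₃}=r₁+r₄e^{iθ₄} gives r₂ω₂e^{iθ₂}+r₃ω₃e^{iθ₃}=r₄ω₄e^{iθ₄}.
Eliminating the other unknown: ω₃ = r₂ω₂ sin(θ₄−θ₂) / [r₃ sin(θ₃−θ₄)].
Numerator sine = +0.99122; denominator sine = -0.92321.
Result = 0.0588·3.09·(+0.99122) / (0.1147·(-0.92321)) = -1.7007 rad/s; magnitude 1.7007 rad/s.

1.70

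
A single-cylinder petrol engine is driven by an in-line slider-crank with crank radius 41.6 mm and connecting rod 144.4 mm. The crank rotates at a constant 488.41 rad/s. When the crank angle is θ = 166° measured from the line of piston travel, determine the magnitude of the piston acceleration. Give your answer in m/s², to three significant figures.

ω = 488.4 rad/s
x(θ) = r cosθ + √(L² − r² sin²θ); with ω constant, a = ω²·d²x/dθ².
d²x/dθ² = −r cosθ − r²(cos2θ)/√u − r⁴ sin²2θ/(4u^{3/2}),  u = L² − r² sin²θ = 0.0207501 m².
Substituting r = 0.0416 m, L = 0.1444 m, θ = 166°: d²x/dθ² = +0.029702 m.
a = ω²·d²x/dθ² = (488.4)²·(+0.029702) = +7085.2 m/s²;  |a| = 7085.2 m/s².

7090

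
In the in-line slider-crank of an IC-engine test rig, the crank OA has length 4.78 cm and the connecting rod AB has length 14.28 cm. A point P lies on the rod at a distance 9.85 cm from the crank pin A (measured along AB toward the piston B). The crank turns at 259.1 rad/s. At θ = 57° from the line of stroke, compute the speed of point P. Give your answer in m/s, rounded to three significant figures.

ω = 259.1 rad/s.  Crank-pin speed |V_A| = rω = 12.385 m/s, perpendicular to OA.
Rod angle: sinφ = −(r/L) sinθ ⇒ φ = -16.304°; ω_rod = −rω cosθ/√(L²−r²sin²θ) = -49.215 rad/s.
V_P = V_A + ω_rod × AP, with AP = 0.0985 m along the rod.
Components: V_Px = −rω sinθ − a·ω_rod·sinφ = -11.748 m/s;  V_Py = rω cosθ + a·ω_rod·cosφ = +2.0926 m/s.
|V_P| = √(V_Px² + V_Py²) = 11.933 m/s.

11.9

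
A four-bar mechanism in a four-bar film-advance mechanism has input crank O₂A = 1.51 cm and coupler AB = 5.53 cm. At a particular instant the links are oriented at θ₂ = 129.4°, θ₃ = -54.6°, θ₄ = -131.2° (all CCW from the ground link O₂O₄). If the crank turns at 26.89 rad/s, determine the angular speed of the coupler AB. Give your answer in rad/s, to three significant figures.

ω₂ = 26.89 rad/s
Differentiating the loop-closure r₂e^{iθ₂}+r₃e^{iθ₃}=r₁+r₄e^{iθ₄} gives r₂ω₂e^{iθ₂}+r₃ω₃e^{iθ₃}=r₄ω₄e^{iθ₄}.
Eliminating the other unknown: ω₃ = r₂ω₂ sin(θ₄−θ₂) / [r₃ sin(θ₃−θ₄)].
Numerator sine = +0.98657; denominator sine = +0.97278.
Result = 0.0151·26.89·(+0.98657) / (0.0553·(+0.97278)) = +7.4466 rad/s; magnitude 7.4466 rad/s.

7.45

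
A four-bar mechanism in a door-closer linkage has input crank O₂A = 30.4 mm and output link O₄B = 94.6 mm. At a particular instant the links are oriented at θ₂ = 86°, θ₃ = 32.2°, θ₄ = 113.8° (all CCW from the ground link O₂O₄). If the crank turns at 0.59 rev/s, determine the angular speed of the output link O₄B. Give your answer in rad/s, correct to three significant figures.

ω₂ = 3.707 rad/s (from 0.59 rev/s).
Differentiating the loop-closure r₂e^{iθ₂}+r₃e^{iθ₃}=r₁+r₄e^{iθ₄} gives r₂ω₂e^{iθ₂}+r₃ω₃e^{iθ₃}=r₄ω₄e^{iθ₄}.
Eliminating the other unknown: ω₄ = r₂ω₂ sin(θ₂−θ₃) / [r₄ sin(θ₄−θ₃)].
Numerator sine = +0.80696; denominator sine = +0.98927.
Result = 0.0304·3.707·(+0.80696) / (0.0946·(+0.98927)) = +0.97174 rad/s; magnitude 0.97174 rad/s.

0.972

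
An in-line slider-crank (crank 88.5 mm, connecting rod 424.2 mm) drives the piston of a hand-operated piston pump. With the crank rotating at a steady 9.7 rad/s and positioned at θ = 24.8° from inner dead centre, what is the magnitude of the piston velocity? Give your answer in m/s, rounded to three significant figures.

ω = 9.7 rad/s
For an in-line slider-crank, x = r cosθ + √(L² − r² sin²θ), so v = −rω sinθ·[1 + r cosθ/√(L² − r² sin²θ)].
With r = 0.0885 m, L = 0.4242 m, θ = 24.8°: √(L² − r² sin²θ) = 0.42257 m.
v = −0.0885·9.7·0.41945·[1 + 0.0885·0.90778/0.42257] = -0.42854 m/s.
|v| = 0.42854 m/s.

0.429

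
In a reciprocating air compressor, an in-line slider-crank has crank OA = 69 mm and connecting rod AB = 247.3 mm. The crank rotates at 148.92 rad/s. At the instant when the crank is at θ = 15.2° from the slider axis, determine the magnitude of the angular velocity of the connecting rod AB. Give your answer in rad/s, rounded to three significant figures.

ω = 148.9 rad/s
The rod makes angle φ with the slider axis where L sinφ = r sinθ; differentiating, L cosφ·φ̇ = r ω cosθ.
L cosφ = √(L² − r² sin²θ) = 0.24664 m.
|ω_rod| = r ω |cosθ| / √(L² − r² sin²θ) = 0.069·148.9·0.96502/0.24664 = 40.205 rad/s.

40.2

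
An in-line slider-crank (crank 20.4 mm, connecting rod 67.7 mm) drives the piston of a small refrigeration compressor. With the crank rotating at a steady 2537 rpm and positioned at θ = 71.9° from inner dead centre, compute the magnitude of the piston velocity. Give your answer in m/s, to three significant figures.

ω = 2π·2537/60 = 265.7 rad/s
For an in-line slider-crank, x = r cosθ + √(L² − r² sin²θ), so v = −rω sinθ·[1 + r cosθ/√(L² − r² sin²θ)].
With r = 0.0204 m, L = 0.0677 m, θ = 71.9°: √(L² − r² sin²θ) = 0.064864 m.
v = −0.0204·265.7·0.95052·[1 + 0.0204·0.31068/0.064864] = -5.6549 m/s.
|v| = 5.6549 m/s.

5.65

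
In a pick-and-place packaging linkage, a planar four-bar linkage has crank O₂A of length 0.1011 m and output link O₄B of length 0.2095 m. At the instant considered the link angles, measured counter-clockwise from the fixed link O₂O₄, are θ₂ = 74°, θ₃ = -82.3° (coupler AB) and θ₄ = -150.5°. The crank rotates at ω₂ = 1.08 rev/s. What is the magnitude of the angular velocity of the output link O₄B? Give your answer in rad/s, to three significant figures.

1.42

ω₂ = 6.786 rad/s (from 1.08 rev/s).
Differentiating the loop-closure r₂e^{iθ₂}+r₃e^{iθ₃}=r₁+r₄e^{iθ₄} gives r₂ω₂e^{iθ₂}+r₃ω₃e^{iθ₃}=r₄ω₄e^{iθ₄}.
Eliminating the other unknown: ω₄ = r₂ω₂ sin(θ₂−θ₃) / [r₄ sin(θ₄−θ₃)].
Numerator sine = +0.40195; denominator sine = -0.92849.
Result = 0.1011·6.786·(+0.40195) / (0.2095·(-0.92849)) = -1.4176 rad/s; magnitude 1.4176 rad/s.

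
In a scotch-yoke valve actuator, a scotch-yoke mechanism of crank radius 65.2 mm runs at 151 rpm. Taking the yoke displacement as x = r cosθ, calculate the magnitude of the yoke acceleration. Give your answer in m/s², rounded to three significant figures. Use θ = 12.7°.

ω = 15.81 rad/s (from 151 rpm).
x = r cosθ ⇒ ẍ = −rω² cosθ (ω constant).
|a| = rω²|cosθ| = 0.0652·(15.81)²·|cos 12.7°| = 15.904 m/s².

15.9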